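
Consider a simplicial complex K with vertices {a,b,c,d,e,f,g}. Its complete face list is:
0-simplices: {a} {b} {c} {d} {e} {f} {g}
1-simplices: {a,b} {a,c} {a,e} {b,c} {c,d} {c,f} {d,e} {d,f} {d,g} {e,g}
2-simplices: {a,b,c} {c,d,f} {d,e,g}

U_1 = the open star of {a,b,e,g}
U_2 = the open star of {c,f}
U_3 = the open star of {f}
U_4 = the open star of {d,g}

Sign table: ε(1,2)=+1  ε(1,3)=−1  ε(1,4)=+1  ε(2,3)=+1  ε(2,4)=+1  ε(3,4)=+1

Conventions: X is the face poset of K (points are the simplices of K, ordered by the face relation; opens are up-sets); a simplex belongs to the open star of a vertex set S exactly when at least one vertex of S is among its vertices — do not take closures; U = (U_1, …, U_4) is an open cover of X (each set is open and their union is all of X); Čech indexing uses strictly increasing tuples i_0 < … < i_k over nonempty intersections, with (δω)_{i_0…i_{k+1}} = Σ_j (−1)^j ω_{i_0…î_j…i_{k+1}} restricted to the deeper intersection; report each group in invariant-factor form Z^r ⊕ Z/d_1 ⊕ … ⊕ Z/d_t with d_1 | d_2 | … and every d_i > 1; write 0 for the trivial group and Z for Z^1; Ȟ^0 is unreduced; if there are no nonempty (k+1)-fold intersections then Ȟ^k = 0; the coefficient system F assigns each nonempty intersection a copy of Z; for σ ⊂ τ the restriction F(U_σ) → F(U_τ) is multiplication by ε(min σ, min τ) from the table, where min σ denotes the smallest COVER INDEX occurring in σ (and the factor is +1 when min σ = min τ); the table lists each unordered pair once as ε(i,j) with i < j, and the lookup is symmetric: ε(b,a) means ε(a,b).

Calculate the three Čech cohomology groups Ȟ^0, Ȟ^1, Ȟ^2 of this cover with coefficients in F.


Ȟ^0(U;F) ≅ Z, Ȟ^1(U;F) ≅ Z, Ȟ^2(U;F) ≅ 0

nonempty overlaps:
  U1={{a},{b},{e},{g},{a,b},{a,c},{a,e},{b,c},{d,e},{d,g},{e,g},{a,b,c},{d,e,g}} U2={{c},{f},{a,c},{b,c},{c,d},{c,f},{d,f},{a,b,c},{c,d,f}} U3={{f},{c,f},{d,f},{c,d,f}} U4={{d},{g},{c,d},{d,e},{d,f},{d,g},{e,g},{c,d,f},{d,e,g}}
  U12={{a,c},{b,c},{a,b,c}} U14={{g},{d,e},{d,g},{e,g},{d,e,g}} U23={{f},{c,f},{d,f},{c,d,f}} U24={{c,d},{d,f},{c,d,f}} U34={{d,f},{c,d,f}}
  U234={{d,f},{c,d,f}}
C dims 4,5,1; δ0: rk 3, SNF 1^3; δ1: rk 1, SNF 1^1
degree 0: 4−3−0 = 1 → Ȟ^0 ≅ Z
degree 1: 5−1−3 = 1 → Ȟ^1 ≅ Z
degree 2: 1−0−1 = 0 → Ȟ^2 ≅ 0


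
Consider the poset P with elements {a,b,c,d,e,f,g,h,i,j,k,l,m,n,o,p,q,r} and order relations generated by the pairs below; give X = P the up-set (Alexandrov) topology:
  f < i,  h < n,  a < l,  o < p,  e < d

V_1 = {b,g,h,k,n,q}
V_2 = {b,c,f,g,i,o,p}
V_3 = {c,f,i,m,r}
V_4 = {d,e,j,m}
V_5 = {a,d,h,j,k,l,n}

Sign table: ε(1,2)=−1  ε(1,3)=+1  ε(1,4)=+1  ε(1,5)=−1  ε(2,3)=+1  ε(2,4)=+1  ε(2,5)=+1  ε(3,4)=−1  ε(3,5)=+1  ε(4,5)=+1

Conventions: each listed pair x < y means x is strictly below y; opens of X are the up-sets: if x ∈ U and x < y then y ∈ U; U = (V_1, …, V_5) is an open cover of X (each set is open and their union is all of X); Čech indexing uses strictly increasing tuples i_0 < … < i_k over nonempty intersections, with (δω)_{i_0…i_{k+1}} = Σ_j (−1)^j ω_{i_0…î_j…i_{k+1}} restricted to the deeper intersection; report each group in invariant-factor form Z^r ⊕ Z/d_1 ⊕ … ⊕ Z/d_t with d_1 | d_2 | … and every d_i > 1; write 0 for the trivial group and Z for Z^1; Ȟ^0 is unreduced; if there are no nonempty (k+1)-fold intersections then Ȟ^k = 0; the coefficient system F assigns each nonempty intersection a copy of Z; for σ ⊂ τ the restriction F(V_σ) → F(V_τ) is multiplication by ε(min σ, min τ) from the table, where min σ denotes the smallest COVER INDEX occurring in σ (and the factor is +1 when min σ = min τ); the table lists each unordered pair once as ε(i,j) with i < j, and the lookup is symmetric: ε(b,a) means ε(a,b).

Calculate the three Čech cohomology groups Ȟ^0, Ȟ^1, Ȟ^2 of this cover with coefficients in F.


Ȟ^0(U;F) ≅ 0; Ȟ^1(U;F) ≅ Z/2; Ȟ^2(U;F) ≅ 0

nerve of the cover:
  V12={b,g} V15={h,k,n} V23={c,f,i} V34={m} V45={d,j}
C dims 5,5; δ0: rk 5, SNF 1^4·2
Ȟ^0 = (5 − 5) − 0 = 0, so Ȟ^0 ≅ 0
Ȟ^1 = (5 − 0) − 5 = 0 plus torsion [2], so Ȟ^1 ≅ Z/2
Ȟ^2 = (0 − 0) − 0 = 0, so Ȟ^2 ≅ 0


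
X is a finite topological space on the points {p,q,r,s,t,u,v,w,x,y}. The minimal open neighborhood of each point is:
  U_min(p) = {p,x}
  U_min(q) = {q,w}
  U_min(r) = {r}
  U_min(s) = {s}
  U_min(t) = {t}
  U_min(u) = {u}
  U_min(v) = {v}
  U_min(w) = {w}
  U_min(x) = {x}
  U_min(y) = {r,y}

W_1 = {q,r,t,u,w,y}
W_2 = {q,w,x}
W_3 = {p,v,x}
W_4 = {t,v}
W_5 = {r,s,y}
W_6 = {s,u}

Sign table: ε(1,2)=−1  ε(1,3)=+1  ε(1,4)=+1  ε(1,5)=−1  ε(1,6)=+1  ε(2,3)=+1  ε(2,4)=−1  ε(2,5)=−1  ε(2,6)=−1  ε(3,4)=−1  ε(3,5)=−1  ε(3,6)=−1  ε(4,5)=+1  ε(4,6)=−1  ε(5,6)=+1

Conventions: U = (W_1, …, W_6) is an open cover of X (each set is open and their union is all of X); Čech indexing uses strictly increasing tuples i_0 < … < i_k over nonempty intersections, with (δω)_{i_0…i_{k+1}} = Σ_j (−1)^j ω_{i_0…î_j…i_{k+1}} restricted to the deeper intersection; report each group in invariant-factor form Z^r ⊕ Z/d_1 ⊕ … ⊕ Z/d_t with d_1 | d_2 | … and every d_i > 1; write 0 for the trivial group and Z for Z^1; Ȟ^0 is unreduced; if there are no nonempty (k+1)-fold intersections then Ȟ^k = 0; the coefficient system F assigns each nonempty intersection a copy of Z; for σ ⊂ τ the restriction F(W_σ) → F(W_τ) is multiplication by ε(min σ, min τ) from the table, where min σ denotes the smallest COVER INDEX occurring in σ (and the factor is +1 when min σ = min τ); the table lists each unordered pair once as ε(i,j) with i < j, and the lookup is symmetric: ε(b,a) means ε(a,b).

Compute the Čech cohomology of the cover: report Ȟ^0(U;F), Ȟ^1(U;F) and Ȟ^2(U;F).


Ȟ^0(U;F) ≅ 0,  Ȟ^1(U;F) ≅ Z ⊕ Z/2,  Ȟ^2(U;F) ≅ 0

nonempty overlaps:
  W12={q,w} W14={t} W15={r,y} W16={u} W23={x} W34={v} W56={s}
C dims 6,7; δ0: rk 6, SNF 1^5·2
degree 0: 6−6−0 = 0 → Ȟ^0 ≅ 0
degree 1: 7−0−6 = 1 plus torsion [2] → Ȟ^1 ≅ Z ⊕ Z/2
degree 2: 0−0−0 = 0 → Ȟ^2 ≅ 0


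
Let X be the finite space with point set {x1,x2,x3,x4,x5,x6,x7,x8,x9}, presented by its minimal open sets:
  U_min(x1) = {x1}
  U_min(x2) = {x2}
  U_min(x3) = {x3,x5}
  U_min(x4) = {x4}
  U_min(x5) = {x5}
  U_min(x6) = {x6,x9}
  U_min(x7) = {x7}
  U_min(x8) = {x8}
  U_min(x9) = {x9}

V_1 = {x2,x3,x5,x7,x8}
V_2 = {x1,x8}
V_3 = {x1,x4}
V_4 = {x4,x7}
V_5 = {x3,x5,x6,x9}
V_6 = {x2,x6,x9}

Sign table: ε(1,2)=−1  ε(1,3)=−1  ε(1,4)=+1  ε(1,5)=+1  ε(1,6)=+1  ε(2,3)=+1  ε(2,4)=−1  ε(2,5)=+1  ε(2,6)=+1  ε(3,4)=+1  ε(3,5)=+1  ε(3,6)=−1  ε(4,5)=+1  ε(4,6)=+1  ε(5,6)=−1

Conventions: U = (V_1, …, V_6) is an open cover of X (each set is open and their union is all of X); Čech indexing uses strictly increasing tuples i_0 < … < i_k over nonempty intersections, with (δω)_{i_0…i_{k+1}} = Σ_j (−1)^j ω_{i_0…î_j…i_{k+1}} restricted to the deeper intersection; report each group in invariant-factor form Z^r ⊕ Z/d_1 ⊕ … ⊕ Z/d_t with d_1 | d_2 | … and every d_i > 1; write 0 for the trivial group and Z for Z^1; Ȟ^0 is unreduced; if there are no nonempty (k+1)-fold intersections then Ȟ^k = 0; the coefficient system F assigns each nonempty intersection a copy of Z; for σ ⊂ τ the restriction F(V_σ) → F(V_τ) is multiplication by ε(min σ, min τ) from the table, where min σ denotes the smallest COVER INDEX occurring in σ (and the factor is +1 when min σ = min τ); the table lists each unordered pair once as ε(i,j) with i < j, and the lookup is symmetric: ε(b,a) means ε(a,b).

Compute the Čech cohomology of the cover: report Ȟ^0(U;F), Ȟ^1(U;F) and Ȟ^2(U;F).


Ȟ^0 ≅ 0, Ȟ^1 ≅ Z ⊕ Z/2 and Ȟ^2 ≅ 0

nerve simplices:
  V12={x8} V14={x7} V15={x3,x5} V16={x2} V23={x1} V34={x4} V56={x6,x9}
C dims 6,7; δ0: rk 6, SNF 1^5·2
degree 0: 6−6−0 = 0 → Ȟ^0 ≅ 0
degree 1: 7−0−6 = 1 plus torsion [2] → Ȟ^1 ≅ Z ⊕ Z/2
degree 2: 0−0−0 = 0 → Ȟ^2 ≅ 0


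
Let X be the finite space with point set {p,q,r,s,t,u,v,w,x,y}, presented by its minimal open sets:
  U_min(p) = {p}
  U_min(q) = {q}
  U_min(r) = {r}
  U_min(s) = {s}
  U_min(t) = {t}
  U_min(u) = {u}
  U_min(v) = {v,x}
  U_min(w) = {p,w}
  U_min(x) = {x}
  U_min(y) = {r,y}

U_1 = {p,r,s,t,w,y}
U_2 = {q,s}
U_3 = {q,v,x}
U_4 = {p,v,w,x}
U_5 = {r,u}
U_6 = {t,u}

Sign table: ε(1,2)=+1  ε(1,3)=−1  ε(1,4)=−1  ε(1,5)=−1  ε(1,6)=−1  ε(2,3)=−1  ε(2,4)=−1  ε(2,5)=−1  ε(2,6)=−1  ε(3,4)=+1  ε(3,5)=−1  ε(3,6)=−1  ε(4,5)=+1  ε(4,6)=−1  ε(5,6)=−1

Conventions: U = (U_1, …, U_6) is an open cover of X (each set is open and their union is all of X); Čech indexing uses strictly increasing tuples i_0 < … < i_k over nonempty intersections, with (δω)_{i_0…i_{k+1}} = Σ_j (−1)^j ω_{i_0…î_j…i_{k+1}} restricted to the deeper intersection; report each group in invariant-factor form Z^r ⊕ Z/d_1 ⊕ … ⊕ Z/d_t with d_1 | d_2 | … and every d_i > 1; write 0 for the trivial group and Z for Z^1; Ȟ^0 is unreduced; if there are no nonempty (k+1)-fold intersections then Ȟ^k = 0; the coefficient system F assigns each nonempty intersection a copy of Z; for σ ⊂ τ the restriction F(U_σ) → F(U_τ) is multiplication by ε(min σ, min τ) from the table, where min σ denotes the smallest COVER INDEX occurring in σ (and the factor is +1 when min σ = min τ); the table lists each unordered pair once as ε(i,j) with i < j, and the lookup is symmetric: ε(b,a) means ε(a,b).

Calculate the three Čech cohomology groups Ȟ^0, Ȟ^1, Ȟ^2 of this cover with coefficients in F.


Ȟ^0 ≅ 0, Ȟ^1 ≅ Z ⊕ Z/2, Ȟ^2 ≅ 0

nerve of the cover:
  U12={s} U14={p,w} U15={r} U16={t} U23={q} U34={v,x} U56={u}
C dims 6,7; δ0: rk 6, SNF 1^5·2
Ȟ^0 = (6 − 6) − 0 = 0, so Ȟ^0 ≅ 0
Ȟ^1 = (7 − 0) − 6 = 1 plus torsion [2], so Ȟ^1 ≅ Z ⊕ Z/2
Ȟ^2 = (0 − 0) − 0 = 0, so Ȟ^2 ≅ 0


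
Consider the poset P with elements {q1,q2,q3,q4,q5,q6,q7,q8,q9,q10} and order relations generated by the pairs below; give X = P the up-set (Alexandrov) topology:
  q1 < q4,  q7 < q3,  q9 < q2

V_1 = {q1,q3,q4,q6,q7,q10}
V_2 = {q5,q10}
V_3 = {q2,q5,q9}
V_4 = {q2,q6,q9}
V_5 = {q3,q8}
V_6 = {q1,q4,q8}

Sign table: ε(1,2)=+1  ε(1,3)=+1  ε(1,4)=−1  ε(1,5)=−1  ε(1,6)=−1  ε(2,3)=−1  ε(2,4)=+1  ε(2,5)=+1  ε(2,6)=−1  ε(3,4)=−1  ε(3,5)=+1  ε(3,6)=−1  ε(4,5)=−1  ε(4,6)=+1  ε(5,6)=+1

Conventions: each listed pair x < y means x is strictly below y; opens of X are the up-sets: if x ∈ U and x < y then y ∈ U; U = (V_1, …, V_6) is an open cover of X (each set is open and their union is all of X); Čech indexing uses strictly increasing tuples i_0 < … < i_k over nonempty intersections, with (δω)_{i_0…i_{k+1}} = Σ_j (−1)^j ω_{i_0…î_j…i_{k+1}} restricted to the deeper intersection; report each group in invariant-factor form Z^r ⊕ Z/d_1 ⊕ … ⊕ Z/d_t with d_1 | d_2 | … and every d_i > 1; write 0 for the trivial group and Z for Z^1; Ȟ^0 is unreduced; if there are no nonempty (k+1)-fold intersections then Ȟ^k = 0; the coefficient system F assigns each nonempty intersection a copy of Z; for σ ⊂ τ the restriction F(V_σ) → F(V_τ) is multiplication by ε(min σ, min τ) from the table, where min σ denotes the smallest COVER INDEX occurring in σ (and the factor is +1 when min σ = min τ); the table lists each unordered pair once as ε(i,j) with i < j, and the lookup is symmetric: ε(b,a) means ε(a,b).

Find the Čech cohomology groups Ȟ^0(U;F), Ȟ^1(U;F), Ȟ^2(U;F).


Ȟ^0(U;F) ≅ 0, Ȟ^1(U;F) ≅ Z ⊕ Z/2 and Ȟ^2(U;F) ≅ 0

nerve simplices:
  V12={q10} V14={q6} V15={q3} V16={q1,q4} V23={q5} V34={q2,q9} V56={q8}
C dims 6,7; δ0: rk 6, SNF 1^5·2
degree 0: 6−6−0 = 0 → Ȟ^0 ≅ 0
degree 1: 7−0−6 = 1 plus torsion [2] → Ȟ^1 ≅ Z ⊕ Z/2
degree 2: 0−0−0 = 0 → Ȟ^2 ≅ 0


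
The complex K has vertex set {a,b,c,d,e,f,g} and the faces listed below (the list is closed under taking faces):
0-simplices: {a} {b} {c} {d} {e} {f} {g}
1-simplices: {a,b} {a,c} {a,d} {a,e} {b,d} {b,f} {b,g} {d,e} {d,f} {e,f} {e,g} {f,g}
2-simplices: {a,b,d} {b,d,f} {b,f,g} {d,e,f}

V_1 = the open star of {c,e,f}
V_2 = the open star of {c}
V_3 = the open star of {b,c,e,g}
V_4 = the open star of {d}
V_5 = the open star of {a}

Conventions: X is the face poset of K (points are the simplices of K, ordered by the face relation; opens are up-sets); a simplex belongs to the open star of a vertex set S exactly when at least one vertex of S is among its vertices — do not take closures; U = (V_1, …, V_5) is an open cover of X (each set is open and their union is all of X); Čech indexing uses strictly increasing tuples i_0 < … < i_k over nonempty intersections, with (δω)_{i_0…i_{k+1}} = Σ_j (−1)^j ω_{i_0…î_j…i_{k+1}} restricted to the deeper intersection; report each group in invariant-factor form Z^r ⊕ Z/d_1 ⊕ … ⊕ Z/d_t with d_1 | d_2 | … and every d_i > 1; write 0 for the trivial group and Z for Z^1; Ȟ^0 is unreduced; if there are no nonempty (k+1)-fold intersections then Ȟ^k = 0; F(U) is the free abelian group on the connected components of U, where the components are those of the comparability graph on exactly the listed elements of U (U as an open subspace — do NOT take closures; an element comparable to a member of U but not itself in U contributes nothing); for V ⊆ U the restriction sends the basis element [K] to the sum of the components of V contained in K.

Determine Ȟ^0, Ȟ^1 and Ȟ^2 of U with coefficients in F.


intersection data:
  V1={{c},{e},{f},{a,c},{a,e},{b,f},{d,e},{d,f},{e,f},{e,g},{f,g},{b,d,f},{b,f,g},{d,e,f}} V2={{c},{a,c}} V3={{b},{c},{e},{g},{a,b},{a,c},{a,e},{b,d},{b,f},{b,g},{d,e},{e,f},{e,g},{f,g},{a,b,d},{b,d,f},{b,f,g},{d,e,f}} V4={{d},{a,d},{b,d},{d,e},{d,f},{a,b,d},{b,d,f},{d,e,f}} V5={{a},{a,b},{a,c},{a,d},{a,e},{a,b,d}}
  V12={{c},{a,c}} V13={{c},{e},{a,c},{a,e},{b,f},{d,e},{e,f},{e,g},{f,g},{b,d,f},{b,f,g},{d,e,f}} V14={{d,e},{d,f},{b,d,f},{d,e,f}} V15={{a,c},{a,e}} V23={{c},{a,c}} V25={{a,c}} V34={{b,d},{d,e},{a,b,d},{b,d,f},{d,e,f}} V35={{a,b},{a,c},{a,e},{a,b,d}} V45={{a,d},{a,b,d}}
  V123={{c},{a,c}} V125={{a,c}} V134={{d,e},{b,d,f},{d,e,f}} V135={{a,c},{a,e}} V235={{a,c}} V345={{a,b,d}}
  V1235={{a,c}}
components per intersection:
  V1: {{c},{a,c}} {{e},{f},{a,e},{b,f},{d,e},{d,f},{e,f},{e,g},{f,g},{b,d,f},{b,f,g},{d,e,f}}
  V2: {{c},{a,c}}
  V3: {{b},{e},{g},{a,b},{a,e},{b,d},{b,f},{b,g},{d,e},{e,f},{e,g},{f,g},{a,b,d},{b,d,f},{b,f,g},{d,e,f}} {{c},{a,c}}
  V4: {{d},{a,d},{b,d},{d,e},{d,f},{a,b,d},{b,d,f},{d,e,f}}
  V5: {{a},{a,b},{a,c},{a,d},{a,e},{a,b,d}}
  V12: {{c},{a,c}}
  V13: {{c},{a,c}} {{e},{a,e},{d,e},{e,f},{e,g},{d,e,f}} {{b,f},{f,g},{b,d,f},{b,f,g}}
  V14: {{d,e},{d,f},{b,d,f},{d,e,f}}
  V15: {{a,c}} {{a,e}}
  V23: {{c},{a,c}}
  V25: {{a,c}}
  V34: {{b,d},{a,b,d},{b,d,f}} {{d,e},{d,e,f}}
  V35: {{a,b},{a,b,d}} {{a,c}} {{a,e}}
  V45: {{a,d},{a,b,d}}
  V123: {{c},{a,c}}
  V125: {{a,c}}
  V134: {{d,e},{d,e,f}} {{b,d,f}}
  V135: {{a,c}} {{a,e}}
  V235: {{a,c}}
  V345: {{a,b,d}}
  V1235: {{a,c}}
C dims 7,15,8,1; δ0: rk 6, SNF 1^6; δ1: rk 7, SNF 1^7; δ2: rk 1, SNF 1^1
Ȟ^0 = (7 − 6) − 0 = 1, so Ȟ^0 ≅ Z
Ȟ^1 = (15 − 7) − 6 = 2, so Ȟ^1 ≅ Z^2
Ȟ^2 = (8 − 1) − 7 = 0, so Ȟ^2 ≅ 0

Ȟ^0 ≅ Z,  Ȟ^1 ≅ Z^2,  Ȟ^2 ≅ 0


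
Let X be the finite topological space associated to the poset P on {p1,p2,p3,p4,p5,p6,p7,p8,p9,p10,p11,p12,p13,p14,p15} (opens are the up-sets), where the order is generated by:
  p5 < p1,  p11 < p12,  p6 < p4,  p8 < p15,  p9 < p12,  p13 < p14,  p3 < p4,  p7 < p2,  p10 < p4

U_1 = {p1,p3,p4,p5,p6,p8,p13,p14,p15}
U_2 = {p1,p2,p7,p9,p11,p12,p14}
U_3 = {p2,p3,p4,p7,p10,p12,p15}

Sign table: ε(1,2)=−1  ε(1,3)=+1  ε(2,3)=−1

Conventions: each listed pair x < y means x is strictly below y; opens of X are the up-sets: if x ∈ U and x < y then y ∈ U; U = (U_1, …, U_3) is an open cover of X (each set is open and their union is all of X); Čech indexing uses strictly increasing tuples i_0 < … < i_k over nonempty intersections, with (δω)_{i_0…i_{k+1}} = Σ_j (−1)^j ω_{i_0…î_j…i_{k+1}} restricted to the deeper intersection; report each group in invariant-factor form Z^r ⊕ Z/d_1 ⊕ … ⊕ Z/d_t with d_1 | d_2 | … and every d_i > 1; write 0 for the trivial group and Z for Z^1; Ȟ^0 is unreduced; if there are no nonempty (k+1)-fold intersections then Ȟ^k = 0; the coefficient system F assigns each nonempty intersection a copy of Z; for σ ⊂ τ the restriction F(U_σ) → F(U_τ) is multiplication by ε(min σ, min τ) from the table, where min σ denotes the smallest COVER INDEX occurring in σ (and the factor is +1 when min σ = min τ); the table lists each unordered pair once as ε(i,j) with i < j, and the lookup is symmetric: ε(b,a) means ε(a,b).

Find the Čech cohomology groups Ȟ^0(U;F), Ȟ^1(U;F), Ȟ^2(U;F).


Ȟ^0(U;F) ≅ Z; Ȟ^1(U;F) ≅ Z; Ȟ^2(U;F) ≅ 0

nonempty overlaps:
  U12={p1,p14} U13={p3,p4,p15} U23={p2,p7,p12}
C dims 3,3; δ0: rk 2, SNF 1^2
degree 0: 3−2−0 = 1 → Ȟ^0 ≅ Z
degree 1: 3−0−2 = 1 → Ȟ^1 ≅ Z
degree 2: 0−0−0 = 0 → Ȟ^2 ≅ 0


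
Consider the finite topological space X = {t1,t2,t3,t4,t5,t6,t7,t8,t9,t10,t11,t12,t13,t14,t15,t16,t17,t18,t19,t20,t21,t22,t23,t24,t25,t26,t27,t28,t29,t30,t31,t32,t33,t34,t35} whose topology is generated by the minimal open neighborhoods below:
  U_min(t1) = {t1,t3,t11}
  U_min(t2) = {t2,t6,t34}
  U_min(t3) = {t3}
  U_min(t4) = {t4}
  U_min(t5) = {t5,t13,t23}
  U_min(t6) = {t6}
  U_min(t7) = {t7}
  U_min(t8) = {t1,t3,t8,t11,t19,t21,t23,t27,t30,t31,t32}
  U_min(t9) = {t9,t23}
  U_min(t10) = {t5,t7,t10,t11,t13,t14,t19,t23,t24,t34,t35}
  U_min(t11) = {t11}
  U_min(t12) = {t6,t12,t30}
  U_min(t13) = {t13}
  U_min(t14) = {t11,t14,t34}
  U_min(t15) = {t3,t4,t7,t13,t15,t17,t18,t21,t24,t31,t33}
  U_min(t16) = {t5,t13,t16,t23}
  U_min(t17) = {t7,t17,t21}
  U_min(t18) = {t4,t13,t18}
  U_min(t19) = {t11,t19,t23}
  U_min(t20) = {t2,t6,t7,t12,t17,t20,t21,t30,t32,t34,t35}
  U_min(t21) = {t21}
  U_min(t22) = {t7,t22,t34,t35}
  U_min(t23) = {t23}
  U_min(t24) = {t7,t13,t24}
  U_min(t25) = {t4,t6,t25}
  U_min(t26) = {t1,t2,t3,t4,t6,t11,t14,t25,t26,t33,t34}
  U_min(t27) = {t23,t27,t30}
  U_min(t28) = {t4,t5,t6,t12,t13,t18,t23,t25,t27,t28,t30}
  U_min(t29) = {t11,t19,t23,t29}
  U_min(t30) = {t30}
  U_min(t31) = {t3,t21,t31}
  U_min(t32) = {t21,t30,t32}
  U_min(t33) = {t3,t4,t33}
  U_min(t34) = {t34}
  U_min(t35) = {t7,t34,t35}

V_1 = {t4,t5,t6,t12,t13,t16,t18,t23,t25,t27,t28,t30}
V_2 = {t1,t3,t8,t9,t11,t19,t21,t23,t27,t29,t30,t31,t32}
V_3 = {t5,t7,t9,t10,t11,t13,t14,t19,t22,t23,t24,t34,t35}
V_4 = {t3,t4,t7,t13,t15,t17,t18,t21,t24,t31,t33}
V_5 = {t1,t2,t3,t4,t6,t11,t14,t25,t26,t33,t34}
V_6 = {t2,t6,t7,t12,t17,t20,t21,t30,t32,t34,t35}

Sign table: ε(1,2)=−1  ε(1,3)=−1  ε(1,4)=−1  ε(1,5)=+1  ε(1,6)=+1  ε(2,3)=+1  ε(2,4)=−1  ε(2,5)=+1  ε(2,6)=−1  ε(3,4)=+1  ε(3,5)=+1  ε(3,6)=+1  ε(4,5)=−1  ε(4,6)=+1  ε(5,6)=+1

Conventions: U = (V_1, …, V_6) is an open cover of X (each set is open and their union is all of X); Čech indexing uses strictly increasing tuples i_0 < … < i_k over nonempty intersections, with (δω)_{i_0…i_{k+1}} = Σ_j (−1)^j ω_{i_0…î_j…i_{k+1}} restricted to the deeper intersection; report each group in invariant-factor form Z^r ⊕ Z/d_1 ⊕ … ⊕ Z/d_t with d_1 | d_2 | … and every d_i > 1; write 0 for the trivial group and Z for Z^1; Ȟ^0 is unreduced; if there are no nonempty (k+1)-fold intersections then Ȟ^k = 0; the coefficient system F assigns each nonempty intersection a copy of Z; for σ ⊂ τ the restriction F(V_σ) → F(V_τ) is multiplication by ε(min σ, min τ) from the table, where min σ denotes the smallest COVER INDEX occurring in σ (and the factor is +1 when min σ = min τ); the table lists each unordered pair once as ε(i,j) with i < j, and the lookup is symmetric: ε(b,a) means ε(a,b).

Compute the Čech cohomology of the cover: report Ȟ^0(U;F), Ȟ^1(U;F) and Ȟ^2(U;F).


cover nerve:
  V12={t23,t27,t30} V13={t5,t13,t23} V14={t4,t13,t18} V15={t4,t6,t25} V16={t6,t12,t30} V23={t9,t11,t19,t23} V24={t3,t21,t31} V25={t1,t3,t11} V26={t21,t30,t32} V34={t7,t13,t24} V35={t11,t14,t34} V36={t7,t34,t35} V45={t3,t4,t33} V46={t7,t17,t21} V56={t2,t6,t34}
  V123={t23} V126={t30} V134={t13} V145={t4} V156={t6} V235={t11} V245={t3} V246={t21} V346={t7} V356={t34}
C dims 6,15,10; δ0: rk 6, SNF 1^5·2; δ1: rk 9, SNF 1^9
Ȟ^0: (6−6)−0=0 ⇒ 0
Ȟ^1: (15−9)−6=0 plus torsion [2] ⇒ Z/2
Ȟ^2: (10−0)−9=1 ⇒ Z

Ȟ^0 ≅ 0, Ȟ^1 ≅ Z/2, Ȟ^2 ≅ Z


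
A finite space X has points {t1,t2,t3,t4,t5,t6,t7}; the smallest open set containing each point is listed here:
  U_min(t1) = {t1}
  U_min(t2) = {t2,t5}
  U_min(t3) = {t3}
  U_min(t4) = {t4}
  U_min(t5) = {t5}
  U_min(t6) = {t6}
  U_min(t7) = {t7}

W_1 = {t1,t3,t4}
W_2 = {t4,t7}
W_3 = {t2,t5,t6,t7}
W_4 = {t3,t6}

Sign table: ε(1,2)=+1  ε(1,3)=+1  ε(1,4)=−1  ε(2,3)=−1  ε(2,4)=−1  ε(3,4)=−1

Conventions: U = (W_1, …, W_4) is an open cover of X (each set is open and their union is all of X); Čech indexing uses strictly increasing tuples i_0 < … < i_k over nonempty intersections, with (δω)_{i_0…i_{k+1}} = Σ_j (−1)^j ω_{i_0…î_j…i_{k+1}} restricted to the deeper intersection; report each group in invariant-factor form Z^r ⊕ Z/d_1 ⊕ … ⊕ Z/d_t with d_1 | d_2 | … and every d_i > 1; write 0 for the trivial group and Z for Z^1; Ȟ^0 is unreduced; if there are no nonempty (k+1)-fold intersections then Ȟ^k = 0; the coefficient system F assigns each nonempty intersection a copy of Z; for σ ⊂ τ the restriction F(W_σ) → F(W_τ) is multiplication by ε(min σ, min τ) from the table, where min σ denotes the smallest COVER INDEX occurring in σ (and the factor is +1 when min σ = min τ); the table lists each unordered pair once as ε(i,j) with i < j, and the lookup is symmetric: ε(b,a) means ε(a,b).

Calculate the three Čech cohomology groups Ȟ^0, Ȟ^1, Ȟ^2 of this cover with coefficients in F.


intersection data:
  W12={t4} W14={t3} W23={t7} W34={t6}
C dims 4,4; δ0: rk 4, SNF 1^3·2
Ȟ^0 = (4 − 4) − 0 = 0, so Ȟ^0 ≅ 0
Ȟ^1 = (4 − 0) − 4 = 0 plus torsion [2], so Ȟ^1 ≅ Z/2
Ȟ^2 = (0 − 0) − 0 = 0, so Ȟ^2 ≅ 0

Ȟ^0(U;F) ≅ 0,  Ȟ^1(U;F) ≅ Z/2,  Ȟ^2(U;F) ≅ 0


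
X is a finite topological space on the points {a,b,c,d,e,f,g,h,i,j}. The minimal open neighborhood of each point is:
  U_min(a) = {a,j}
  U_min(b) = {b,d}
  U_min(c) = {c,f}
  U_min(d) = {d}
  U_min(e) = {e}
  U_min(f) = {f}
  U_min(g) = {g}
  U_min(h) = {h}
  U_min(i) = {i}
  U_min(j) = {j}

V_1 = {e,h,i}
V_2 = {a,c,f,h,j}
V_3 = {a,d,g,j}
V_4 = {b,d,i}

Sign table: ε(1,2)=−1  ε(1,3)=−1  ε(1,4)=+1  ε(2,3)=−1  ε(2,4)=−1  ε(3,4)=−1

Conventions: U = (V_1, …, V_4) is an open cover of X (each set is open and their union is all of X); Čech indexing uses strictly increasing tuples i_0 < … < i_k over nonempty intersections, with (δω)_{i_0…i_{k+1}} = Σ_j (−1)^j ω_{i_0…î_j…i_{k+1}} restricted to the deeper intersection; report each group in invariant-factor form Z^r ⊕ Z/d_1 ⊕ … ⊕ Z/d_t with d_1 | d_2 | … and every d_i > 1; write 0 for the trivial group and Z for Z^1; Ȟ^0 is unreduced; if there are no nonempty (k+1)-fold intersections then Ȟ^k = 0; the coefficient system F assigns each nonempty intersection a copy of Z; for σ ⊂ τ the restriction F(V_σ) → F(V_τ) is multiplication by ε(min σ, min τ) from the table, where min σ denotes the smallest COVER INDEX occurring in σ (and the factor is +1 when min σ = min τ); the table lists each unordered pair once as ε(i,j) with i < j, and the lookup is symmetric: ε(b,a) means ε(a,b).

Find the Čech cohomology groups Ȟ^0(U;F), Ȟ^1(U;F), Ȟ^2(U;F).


Ȟ^0(U;F) ≅ 0; Ȟ^1(U;F) ≅ Z/2; Ȟ^2(U;F) ≅ 0

cover nerve:
  V12={h} V14={i} V23={a,j} V34={d}
C dims 4,4; δ0: rk 4, SNF 1^3·2
Ȟ^0: (4−4)−0=0 ⇒ 0
Ȟ^1: (4−0)−4=0 plus torsion [2] ⇒ Z/2
Ȟ^2: (0−0)−0=0 ⇒ 0


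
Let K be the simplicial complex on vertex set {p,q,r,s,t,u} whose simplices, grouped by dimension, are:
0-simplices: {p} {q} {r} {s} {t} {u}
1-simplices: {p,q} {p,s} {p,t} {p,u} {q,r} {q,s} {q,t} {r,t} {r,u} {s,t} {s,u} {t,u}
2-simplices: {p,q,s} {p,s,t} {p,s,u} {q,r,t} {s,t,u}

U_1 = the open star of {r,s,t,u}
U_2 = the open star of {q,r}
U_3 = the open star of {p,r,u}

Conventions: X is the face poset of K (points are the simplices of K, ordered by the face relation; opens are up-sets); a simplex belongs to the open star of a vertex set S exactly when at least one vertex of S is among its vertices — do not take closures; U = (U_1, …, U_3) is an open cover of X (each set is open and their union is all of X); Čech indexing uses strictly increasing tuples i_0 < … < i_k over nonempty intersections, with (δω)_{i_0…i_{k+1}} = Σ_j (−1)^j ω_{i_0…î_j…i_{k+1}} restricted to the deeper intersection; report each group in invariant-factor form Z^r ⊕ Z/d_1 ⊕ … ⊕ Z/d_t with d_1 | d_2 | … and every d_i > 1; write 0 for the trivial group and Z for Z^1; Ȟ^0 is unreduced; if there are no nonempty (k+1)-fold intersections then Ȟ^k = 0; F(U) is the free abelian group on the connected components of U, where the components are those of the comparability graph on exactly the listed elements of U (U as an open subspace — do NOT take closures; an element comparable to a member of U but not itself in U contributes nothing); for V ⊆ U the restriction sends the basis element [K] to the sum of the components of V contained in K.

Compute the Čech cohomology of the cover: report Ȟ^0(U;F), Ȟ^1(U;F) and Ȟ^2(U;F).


Ȟ^0 ≅ Z, Ȟ^1 ≅ Z, Ȟ^2 ≅ 0

nerve of the cover:
  U1={{r},{s},{t},{u},{p,s},{p,t},{p,u},{q,r},{q,s},{q,t},{r,t},{r,u},{s,t},{s,u},{t,u},{p,q,s},{p,s,t},{p,s,u},{q,r,t},{s,t,u}} U2={{q},{r},{p,q},{q,r},{q,s},{q,t},{r,t},{r,u},{p,q,s},{q,r,t}} U3={{p},{r},{u},{p,q},{p,s},{p,t},{p,u},{q,r},{r,t},{r,u},{s,u},{t,u},{p,q,s},{p,s,t},{p,s,u},{q,r,t},{s,t,u}}
  U12={{r},{q,r},{q,s},{q,t},{r,t},{r,u},{p,q,s},{q,r,t}} U13={{r},{u},{p,s},{p,t},{p,u},{q,r},{r,t},{r,u},{s,u},{t,u},{p,q,s},{p,s,t},{p,s,u},{q,r,t},{s,t,u}} U23={{r},{p,q},{q,r},{r,t},{r,u},{p,q,s},{q,r,t}}
  U123={{r},{q,r},{r,t},{r,u},{p,q,s},{q,r,t}}
components per intersection:
  U1: {{r},{s},{t},{u},{p,s},{p,t},{p,u},{q,r},{q,s},{q,t},{r,t},{r,u},{s,t},{s,u},{t,u},{p,q,s},{p,s,t},{p,s,u},{q,r,t},{s,t,u}}
  U2: {{q},{r},{p,q},{q,r},{q,s},{q,t},{r,t},{r,u},{p,q,s},{q,r,t}}
  U3: {{p},{r},{u},{p,q},{p,s},{p,t},{p,u},{q,r},{r,t},{r,u},{s,u},{t,u},{p,q,s},{p,s,t},{p,s,u},{q,r,t},{s,t,u}}
  U12: {{r},{q,r},{q,t},{r,t},{r,u},{q,r,t}} {{q,s},{p,q,s}}
  U13: {{r},{u},{p,s},{p,t},{p,u},{q,r},{r,t},{r,u},{s,u},{t,u},{p,q,s},{p,s,t},{p,s,u},{q,r,t},{s,t,u}}
  U23: {{r},{q,r},{r,t},{r,u},{q,r,t}} {{p,q},{p,q,s}}
  U123: {{r},{q,r},{r,t},{r,u},{q,r,t}} {{p,q,s}}
C dims 3,5,2; δ0: rk 2, SNF 1^2; δ1: rk 2, SNF 1^2
Ȟ^0 = (3 − 2) − 0 = 1, so Ȟ^0 ≅ Z
Ȟ^1 = (5 − 2) − 2 = 1, so Ȟ^1 ≅ Z
Ȟ^2 = (2 − 0) − 2 = 0, so Ȟ^2 ≅ 0


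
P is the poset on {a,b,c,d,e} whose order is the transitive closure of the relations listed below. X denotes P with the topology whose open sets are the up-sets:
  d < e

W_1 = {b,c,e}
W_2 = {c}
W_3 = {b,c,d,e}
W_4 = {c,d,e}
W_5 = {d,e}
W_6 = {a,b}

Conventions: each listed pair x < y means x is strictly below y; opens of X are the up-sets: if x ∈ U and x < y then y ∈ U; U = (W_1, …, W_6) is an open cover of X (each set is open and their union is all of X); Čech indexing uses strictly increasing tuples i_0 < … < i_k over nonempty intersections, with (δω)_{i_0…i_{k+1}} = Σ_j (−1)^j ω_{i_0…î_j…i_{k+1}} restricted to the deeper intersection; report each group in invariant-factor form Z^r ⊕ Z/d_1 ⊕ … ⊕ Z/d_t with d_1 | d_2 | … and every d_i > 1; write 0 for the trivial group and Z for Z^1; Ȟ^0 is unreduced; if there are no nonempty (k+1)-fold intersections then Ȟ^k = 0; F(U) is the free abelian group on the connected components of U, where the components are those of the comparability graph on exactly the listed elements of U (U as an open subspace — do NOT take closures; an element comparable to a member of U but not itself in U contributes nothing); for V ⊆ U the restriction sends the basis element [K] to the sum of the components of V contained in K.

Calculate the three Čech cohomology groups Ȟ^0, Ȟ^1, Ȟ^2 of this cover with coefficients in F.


Ȟ^0 ≅ Z^4,  Ȟ^1 ≅ 0,  Ȟ^2 ≅ 0

nerve simplices:
  W12={c} W13={b,c,e} W14={c,e} W15={e} W16={b} W23={c} W24={c} W34={c,d,e} W35={d,e} W36={b} W45={d,e}
  W123={c} W124={c} W134={c,e} W135={e} W136={b} W145={e} W234={c} W345={d,e}
  W1234={c} W1345={e}
components per intersection:
  W1: {b} {c} {e}
  W2: {c}
  W3: {b} {c} {d,e}
  W4: {c} {d,e}
  W5: {d,e}
  W6: {a} {b}
  W12: {c}
  W13: {b} {c} {e}
  W14: {c} {e}
  W15: {e}
  W16: {b}
  W23: {c}
  W24: {c}
  W34: {c} {d,e}
  W35: {d,e}
  W36: {b}
  W45: {d,e}
  W123: {c}
  W124: {c}
  W134: {c} {e}
  W135: {e}
  W136: {b}
  W145: {e}
  W234: {c}
  W345: {d,e}
  W1234: {c}
  W1345: {e}
C dims 12,15,9,2; δ0: rk 8, SNF 1^8; δ1: rk 7, SNF 1^7; δ2: rk 2, SNF 1^2
degree 0: 12−8−0 = 4 → Ȟ^0 ≅ Z^4
degree 1: 15−7−8 = 0 → Ȟ^1 ≅ 0
degree 2: 9−2−7 = 0 → Ȟ^2 ≅ 0


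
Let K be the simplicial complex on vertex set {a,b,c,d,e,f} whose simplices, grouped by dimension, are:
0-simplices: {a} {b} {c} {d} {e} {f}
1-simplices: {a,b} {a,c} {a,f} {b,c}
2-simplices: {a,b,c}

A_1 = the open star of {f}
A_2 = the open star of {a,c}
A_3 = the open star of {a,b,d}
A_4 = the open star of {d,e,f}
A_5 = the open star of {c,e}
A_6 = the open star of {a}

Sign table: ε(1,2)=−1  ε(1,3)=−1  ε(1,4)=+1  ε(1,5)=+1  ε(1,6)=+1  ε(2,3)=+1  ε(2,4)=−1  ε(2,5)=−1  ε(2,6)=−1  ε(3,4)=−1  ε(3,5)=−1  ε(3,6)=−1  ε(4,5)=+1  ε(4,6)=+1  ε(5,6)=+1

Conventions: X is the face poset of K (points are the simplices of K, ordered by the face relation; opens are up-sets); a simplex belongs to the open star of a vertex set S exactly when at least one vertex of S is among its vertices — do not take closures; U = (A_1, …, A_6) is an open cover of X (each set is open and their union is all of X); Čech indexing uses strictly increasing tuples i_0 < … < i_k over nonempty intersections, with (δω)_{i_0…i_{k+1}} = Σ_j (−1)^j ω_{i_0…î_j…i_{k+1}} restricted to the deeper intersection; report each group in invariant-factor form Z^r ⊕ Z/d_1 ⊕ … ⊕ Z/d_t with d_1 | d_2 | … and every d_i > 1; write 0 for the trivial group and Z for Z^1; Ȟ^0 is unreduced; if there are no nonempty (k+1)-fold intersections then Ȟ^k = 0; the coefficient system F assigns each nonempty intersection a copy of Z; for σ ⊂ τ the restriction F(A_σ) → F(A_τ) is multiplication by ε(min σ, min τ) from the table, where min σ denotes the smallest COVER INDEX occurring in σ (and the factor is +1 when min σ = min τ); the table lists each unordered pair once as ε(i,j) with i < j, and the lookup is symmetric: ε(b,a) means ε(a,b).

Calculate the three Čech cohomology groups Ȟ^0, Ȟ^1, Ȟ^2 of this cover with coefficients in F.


Ȟ^0 ≅ Z,  Ȟ^1 ≅ Z,  Ȟ^2 ≅ 0

nerve simplices:
  A1={{f},{a,f}} A2={{a},{c},{a,b},{a,c},{a,f},{b,c},{a,b,c}} A3={{a},{b},{d},{a,b},{a,c},{a,f},{b,c},{a,b,c}} A4={{d},{e},{f},{a,f}} A5={{c},{e},{a,c},{b,c},{a,b,c}} A6={{a},{a,b},{a,c},{a,f},{a,b,c}}
  A12={{a,f}} A13={{a,f}} A14={{f},{a,f}} A16={{a,f}} A23={{a},{a,b},{a,c},{a,f},{b,c},{a,b,c}} A24={{a,f}} A25={{c},{a,c},{b,c},{a,b,c}} A26={{a},{a,b},{a,c},{a,f},{a,b,c}} A34={{d},{a,f}} A35={{a,c},{b,c},{a,b,c}} A36={{a},{a,b},{a,c},{a,f},{a,b,c}} A45={{e}} A46={{a,f}} A56={{a,c},{a,b,c}}
  A123={{a,f}} A124={{a,f}} A126={{a,f}} A134={{a,f}} A136={{a,f}} A146={{a,f}} A234={{a,f}} A235={{a,c},{b,c},{a,b,c}} A236={{a},{a,b},{a,c},{a,f},{a,b,c}} A246={{a,f}} A256={{a,c},{a,b,c}} A346={{a,f}} A356={{a,c},{a,b,c}}
  A1234={{a,f}} A1236={{a,f}} A1246={{a,f}} A1346={{a,f}} A2346={{a,f}} A2356={{a,c},{a,b,c}}
  A12346={{a,f}}
C dims 6,14,13,6; δ0: rk 5, SNF 1^5; δ1: rk 8, SNF 1^8; δ2: rk 5, SNF 1^5
degree 0: 6−5−0 = 1 → Ȟ^0 ≅ Z
degree 1: 14−8−5 = 1 → Ȟ^1 ≅ Z
degree 2: 13−5−8 = 0 → Ȟ^2 ≅ 0


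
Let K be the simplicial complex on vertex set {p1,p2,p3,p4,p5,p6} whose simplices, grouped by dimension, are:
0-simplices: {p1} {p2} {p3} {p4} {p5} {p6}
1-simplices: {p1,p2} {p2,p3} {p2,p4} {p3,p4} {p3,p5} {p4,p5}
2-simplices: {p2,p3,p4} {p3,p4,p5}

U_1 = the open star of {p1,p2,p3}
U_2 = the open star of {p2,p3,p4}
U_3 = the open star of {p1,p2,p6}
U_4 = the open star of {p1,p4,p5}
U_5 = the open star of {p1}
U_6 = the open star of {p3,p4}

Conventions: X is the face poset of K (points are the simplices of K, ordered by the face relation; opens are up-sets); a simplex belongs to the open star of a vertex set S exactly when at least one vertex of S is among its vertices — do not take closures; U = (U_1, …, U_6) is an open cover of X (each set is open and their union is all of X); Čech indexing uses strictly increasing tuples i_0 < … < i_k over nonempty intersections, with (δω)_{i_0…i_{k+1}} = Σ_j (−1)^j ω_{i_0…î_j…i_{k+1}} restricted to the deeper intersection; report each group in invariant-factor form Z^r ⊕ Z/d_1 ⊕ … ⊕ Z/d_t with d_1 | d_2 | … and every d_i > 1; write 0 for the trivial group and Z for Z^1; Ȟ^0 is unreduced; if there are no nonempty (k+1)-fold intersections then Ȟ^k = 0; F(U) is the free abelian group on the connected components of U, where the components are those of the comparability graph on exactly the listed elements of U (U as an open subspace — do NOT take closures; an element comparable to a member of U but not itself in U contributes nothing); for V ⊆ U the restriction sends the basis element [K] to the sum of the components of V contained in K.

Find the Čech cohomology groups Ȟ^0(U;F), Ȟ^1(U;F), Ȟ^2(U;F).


cover nerve:
  U1={{p1},{p2},{p3},{p1,p2},{p2,p3},{p2,p4},{p3,p4},{p3,p5},{p2,p3,p4},{p3,p4,p5}} U2={{p2},{p3},{p4},{p1,p2},{p2,p3},{p2,p4},{p3,p4},{p3,p5},{p4,p5},{p2,p3,p4},{p3,p4,p5}} U3={{p1},{p2},{p6},{p1,p2},{p2,p3},{p2,p4},{p2,p3,p4}} U4={{p1},{p4},{p5},{p1,p2},{p2,p4},{p3,p4},{p3,p5},{p4,p5},{p2,p3,p4},{p3,p4,p5}} U5={{p1},{p1,p2}} U6={{p3},{p4},{p2,p3},{p2,p4},{p3,p4},{p3,p5},{p4,p5},{p2,p3,p4},{p3,p4,p5}}
  U12={{p2},{p3},{p1,p2},{p2,p3},{p2,p4},{p3,p4},{p3,p5},{p2,p3,p4},{p3,p4,p5}} U13={{p1},{p2},{p1,p2},{p2,p3},{p2,p4},{p2,p3,p4}} U14={{p1},{p1,p2},{p2,p4},{p3,p4},{p3,p5},{p2,p3,p4},{p3,p4,p5}} U15={{p1},{p1,p2}} U16={{p3},{p2,p3},{p2,p4},{p3,p4},{p3,p5},{p2,p3,p4},{p3,p4,p5}} U23={{p2},{p1,p2},{p2,p3},{p2,p4},{p2,p3,p4}} U24={{p4},{p1,p2},{p2,p4},{p3,p4},{p3,p5},{p4,p5},{p2,p3,p4},{p3,p4,p5}} U25={{p1,p2}} U26={{p3},{p4},{p2,p3},{p2,p4},{p3,p4},{p3,p5},{p4,p5},{p2,p3,p4},{p3,p4,p5}} U34={{p1},{p1,p2},{p2,p4},{p2,p3,p4}} U35={{p1},{p1,p2}} U36={{p2,p3},{p2,p4},{p2,p3,p4}} U45={{p1},{p1,p2}} U46={{p4},{p2,p4},{p3,p4},{p3,p5},{p4,p5},{p2,p3,p4},{p3,p4,p5}}
  U123={{p2},{p1,p2},{p2,p3},{p2,p4},{p2,p3,p4}} U124={{p1,p2},{p2,p4},{p3,p4},{p3,p5},{p2,p3,p4},{p3,p4,p5}} U125={{p1,p2}} U126={{p3},{p2,p3},{p2,p4},{p3,p4},{p3,p5},{p2,p3,p4},{p3,p4,p5}} U134={{p1},{p1,p2},{p2,p4},{p2,p3,p4}} U135={{p1},{p1,p2}} U136={{p2,p3},{p2,p4},{p2,p3,p4}} U145={{p1},{p1,p2}} U146={{p2,p4},{p3,p4},{p3,p5},{p2,p3,p4},{p3,p4,p5}} U234={{p1,p2},{p2,p4},{p2,p3,p4}} U235={{p1,p2}} U236={{p2,p3},{p2,p4},{p2,p3,p4}} U245={{p1,p2}} U246={{p4},{p2,p4},{p3,p4},{p3,p5},{p4,p5},{p2,p3,p4},{p3,p4,p5}} U345={{p1},{p1,p2}} U346={{p2,p4},{p2,p3,p4}}
  U1234={{p1,p2},{p2,p4},{p2,p3,p4}} U1235={{p1,p2}} U1236={{p2,p3},{p2,p4},{p2,p3,p4}} U1245={{p1,p2}} U1246={{p2,p4},{p3,p4},{p3,p5},{p2,p3,p4},{p3,p4,p5}} U1345={{p1},{p1,p2}} U1346={{p2,p4},{p2,p3,p4}} U2345={{p1,p2}} U2346={{p2,p4},{p2,p3,p4}}
  U12345={{p1,p2}} U12346={{p2,p4},{p2,p3,p4}}
components per intersection:
  U1: {{p1},{p2},{p3},{p1,p2},{p2,p3},{p2,p4},{p3,p4},{p3,p5},{p2,p3,p4},{p3,p4,p5}}
  U2: {{p2},{p3},{p4},{p1,p2},{p2,p3},{p2,p4},{p3,p4},{p3,p5},{p4,p5},{p2,p3,p4},{p3,p4,p5}}
  U3: {{p1},{p2},{p1,p2},{p2,p3},{p2,p4},{p2,p3,p4}} {{p6}}
  U4: {{p1},{p1,p2}} {{p4},{p5},{p2,p4},{p3,p4},{p3,p5},{p4,p5},{p2,p3,p4},{p3,p4,p5}}
  U5: {{p1},{p1,p2}}
  U6: {{p3},{p4},{p2,p3},{p2,p4},{p3,p4},{p3,p5},{p4,p5},{p2,p3,p4},{p3,p4,p5}}
  U12: {{p2},{p3},{p1,p2},{p2,p3},{p2,p4},{p3,p4},{p3,p5},{p2,p3,p4},{p3,p4,p5}}
  U13: {{p1},{p2},{p1,p2},{p2,p3},{p2,p4},{p2,p3,p4}}
  U14: {{p1},{p1,p2}} {{p2,p4},{p3,p4},{p3,p5},{p2,p3,p4},{p3,p4,p5}}
  U15: {{p1},{p1,p2}}
  U16: {{p3},{p2,p3},{p2,p4},{p3,p4},{p3,p5},{p2,p3,p4},{p3,p4,p5}}
  U23: {{p2},{p1,p2},{p2,p3},{p2,p4},{p2,p3,p4}}
  U24: {{p4},{p2,p4},{p3,p4},{p3,p5},{p4,p5},{p2,p3,p4},{p3,p4,p5}} {{p1,p2}}
  U25: {{p1,p2}}
  U26: {{p3},{p4},{p2,p3},{p2,p4},{p3,p4},{p3,p5},{p4,p5},{p2,p3,p4},{p3,p4,p5}}
  U34: {{p1},{p1,p2}} {{p2,p4},{p2,p3,p4}}
  U35: {{p1},{p1,p2}}
  U36: {{p2,p3},{p2,p4},{p2,p3,p4}}
  U45: {{p1},{p1,p2}}
  U46: {{p4},{p2,p4},{p3,p4},{p3,p5},{p4,p5},{p2,p3,p4},{p3,p4,p5}}
  U123: {{p2},{p1,p2},{p2,p3},{p2,p4},{p2,p3,p4}}
  U124: {{p1,p2}} {{p2,p4},{p3,p4},{p3,p5},{p2,p3,p4},{p3,p4,p5}}
  U125: {{p1,p2}}
  U126: {{p3},{p2,p3},{p2,p4},{p3,p4},{p3,p5},{p2,p3,p4},{p3,p4,p5}}
  U134: {{p1},{p1,p2}} {{p2,p4},{p2,p3,p4}}
  U135: {{p1},{p1,p2}}
  U136: {{p2,p3},{p2,p4},{p2,p3,p4}}
  U145: {{p1},{p1,p2}}
  U146: {{p2,p4},{p3,p4},{p3,p5},{p2,p3,p4},{p3,p4,p5}}
  U234: {{p1,p2}} {{p2,p4},{p2,p3,p4}}
  U235: {{p1,p2}}
  U236: {{p2,p3},{p2,p4},{p2,p3,p4}}
  U245: {{p1,p2}}
  U246: {{p4},{p2,p4},{p3,p4},{p3,p5},{p4,p5},{p2,p3,p4},{p3,p4,p5}}
  U345: {{p1},{p1,p2}}
  U346: {{p2,p4},{p2,p3,p4}}
  U1234: {{p1,p2}} {{p2,p4},{p2,p3,p4}}
  U1235: {{p1,p2}}
  U1236: {{p2,p3},{p2,p4},{p2,p3,p4}}
  U1245: {{p1,p2}}
  U1246: {{p2,p4},{p3,p4},{p3,p5},{p2,p3,p4},{p3,p4,p5}}
  U1345: {{p1},{p1,p2}}
  U1346: {{p2,p4},{p2,p3,p4}}
  U2345: {{p1,p2}}
  U2346: {{p2,p4},{p2,p3,p4}}
  U12345: {{p1,p2}}
  U12346: {{p2,p4},{p2,p3,p4}}
C dims 8,17,19,10; δ0: rk 6, SNF 1^6; δ1: rk 11, SNF 1^11; δ2: rk 8, SNF 1^8
Ȟ^0: (8−6)−0=2 ⇒ Z^2
Ȟ^1: (17−11)−6=0 ⇒ 0
Ȟ^2: (19−8)−11=0 ⇒ 0

Ȟ^0 ≅ Z^2, Ȟ^1 ≅ 0, Ȟ^2 ≅ 0


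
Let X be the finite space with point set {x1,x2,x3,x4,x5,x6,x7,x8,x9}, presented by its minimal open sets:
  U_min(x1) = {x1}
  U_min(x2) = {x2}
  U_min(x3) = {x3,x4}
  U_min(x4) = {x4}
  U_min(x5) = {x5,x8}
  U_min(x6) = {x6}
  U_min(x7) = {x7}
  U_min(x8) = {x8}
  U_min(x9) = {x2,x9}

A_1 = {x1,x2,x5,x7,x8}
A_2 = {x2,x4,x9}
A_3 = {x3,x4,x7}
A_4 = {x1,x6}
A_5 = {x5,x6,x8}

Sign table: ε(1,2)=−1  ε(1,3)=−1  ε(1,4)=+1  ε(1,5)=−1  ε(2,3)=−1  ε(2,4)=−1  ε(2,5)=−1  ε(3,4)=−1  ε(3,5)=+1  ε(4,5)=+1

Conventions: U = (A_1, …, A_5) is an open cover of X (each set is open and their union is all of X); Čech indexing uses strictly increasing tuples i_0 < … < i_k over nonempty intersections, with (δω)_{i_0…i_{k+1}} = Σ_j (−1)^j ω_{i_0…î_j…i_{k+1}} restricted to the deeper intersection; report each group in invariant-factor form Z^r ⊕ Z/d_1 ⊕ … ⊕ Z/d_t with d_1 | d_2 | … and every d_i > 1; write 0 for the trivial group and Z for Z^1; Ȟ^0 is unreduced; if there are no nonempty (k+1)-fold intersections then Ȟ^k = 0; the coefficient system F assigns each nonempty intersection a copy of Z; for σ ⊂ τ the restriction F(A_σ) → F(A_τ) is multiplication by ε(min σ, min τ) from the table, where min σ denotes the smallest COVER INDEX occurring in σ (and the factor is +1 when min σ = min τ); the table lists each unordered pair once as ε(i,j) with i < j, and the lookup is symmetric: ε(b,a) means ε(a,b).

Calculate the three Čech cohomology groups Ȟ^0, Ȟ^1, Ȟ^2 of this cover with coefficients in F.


cover nerve:
  A12={x2} A13={x7} A14={x1} A15={x5,x8} A23={x4} A45={x6}
C dims 5,6; δ0: rk 5, SNF 1^4·2
Ȟ^0: (5−5)−0=0 ⇒ 0
Ȟ^1: (6−0)−5=1 plus torsion [2] ⇒ Z ⊕ Z/2
Ȟ^2: (0−0)−0=0 ⇒ 0

Ȟ^0 = 0, Ȟ^1 = Z ⊕ Z/2, Ȟ^2 = 0


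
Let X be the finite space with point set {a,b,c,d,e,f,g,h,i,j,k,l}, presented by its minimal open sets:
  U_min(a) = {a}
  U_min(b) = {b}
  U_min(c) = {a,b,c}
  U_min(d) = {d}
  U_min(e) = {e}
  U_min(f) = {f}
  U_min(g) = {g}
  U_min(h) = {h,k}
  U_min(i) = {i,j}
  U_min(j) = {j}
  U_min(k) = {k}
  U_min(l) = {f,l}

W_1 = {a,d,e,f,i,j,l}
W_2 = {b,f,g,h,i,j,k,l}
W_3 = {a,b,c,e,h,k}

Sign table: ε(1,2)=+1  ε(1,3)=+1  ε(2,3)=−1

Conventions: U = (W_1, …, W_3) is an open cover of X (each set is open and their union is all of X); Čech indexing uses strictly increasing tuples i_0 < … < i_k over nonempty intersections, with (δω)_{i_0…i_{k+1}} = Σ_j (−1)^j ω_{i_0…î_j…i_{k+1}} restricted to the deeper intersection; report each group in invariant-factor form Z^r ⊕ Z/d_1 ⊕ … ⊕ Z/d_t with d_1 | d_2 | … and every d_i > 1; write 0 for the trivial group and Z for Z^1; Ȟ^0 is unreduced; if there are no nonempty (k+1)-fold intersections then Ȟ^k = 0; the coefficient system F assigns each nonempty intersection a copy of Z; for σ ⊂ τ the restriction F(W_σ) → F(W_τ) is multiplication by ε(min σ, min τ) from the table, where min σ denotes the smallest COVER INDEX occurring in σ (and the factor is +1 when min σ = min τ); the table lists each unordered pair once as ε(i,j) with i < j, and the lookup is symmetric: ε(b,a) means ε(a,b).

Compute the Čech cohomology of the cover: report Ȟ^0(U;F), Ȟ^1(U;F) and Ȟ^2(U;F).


nerve simplices:
  W12={f,i,j,l} W13={a,e} W23={b,h,k}
C dims 3,3; δ0: rk 3, SNF 1^2·2
degree 0: 3−3−0 = 0 → Ȟ^0 ≅ 0
degree 1: 3−0−3 = 0 plus torsion [2] → Ȟ^1 ≅ Z/2
degree 2: 0−0−0 = 0 → Ȟ^2 ≅ 0

Ȟ^0 = 0; Ȟ^1 = Z/2; Ȟ^2 = 0
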